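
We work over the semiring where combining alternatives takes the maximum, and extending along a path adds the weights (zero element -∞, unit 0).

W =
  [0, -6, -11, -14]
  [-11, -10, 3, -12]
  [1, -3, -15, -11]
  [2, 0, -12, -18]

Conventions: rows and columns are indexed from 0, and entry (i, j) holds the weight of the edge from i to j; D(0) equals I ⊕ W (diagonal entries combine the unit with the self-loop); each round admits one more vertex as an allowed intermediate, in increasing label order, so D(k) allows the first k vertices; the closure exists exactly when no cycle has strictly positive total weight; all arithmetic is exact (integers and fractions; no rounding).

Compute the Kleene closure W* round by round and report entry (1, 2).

D(0):
  [0, -6, -11, -14]
  [-11, 0, 3, -12]
  [1, -3, 0, -11]
  [2, 0, -12, 0]
D(1):
  [0, -6, -11, -14]
  [-11, 0, 3, -12]
  [1, -3, 0, -11]
  [2, 0, -9, 0]
D(2):
  [0, -6, -3, -14]
  [-11, 0, 3, -12]
  [1, -3, 0, -11]
  [2, 0, 3, 0]
D(3):
  [0, -6, -3, -14]
  [4, 0, 3, -8]
  [1, -3, 0, -11]
  [4, 0, 3, 0]
D(4):
  [0, -6, -3, -14]
  [4, 0, 3, -8]
  [1, -3, 0, -11]
  [4, 0, 3, 0]
Answer: W*[1][2] = 3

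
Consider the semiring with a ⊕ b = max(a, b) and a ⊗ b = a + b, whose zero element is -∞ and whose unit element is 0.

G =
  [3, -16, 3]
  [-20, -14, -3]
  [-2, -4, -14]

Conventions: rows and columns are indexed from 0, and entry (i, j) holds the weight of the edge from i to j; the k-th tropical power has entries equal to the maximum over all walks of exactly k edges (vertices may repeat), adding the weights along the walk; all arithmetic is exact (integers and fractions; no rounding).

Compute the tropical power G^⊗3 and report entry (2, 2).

G^⊗2:
  [6, -1, 6]
  [-5, -7, -17]
  [1, -18, 1]
G^⊗3:
  [9, 2, 9]
  [-2, -21, -2]
  [4, -3, 4]
Key observation: the optimum is the walk 2->0->0->2, with weight (-2) + 3 + 3 = 4.
Optimal value attained by: walk 2->0->0->2.
Answer: (G^⊗3)[2][2] = 4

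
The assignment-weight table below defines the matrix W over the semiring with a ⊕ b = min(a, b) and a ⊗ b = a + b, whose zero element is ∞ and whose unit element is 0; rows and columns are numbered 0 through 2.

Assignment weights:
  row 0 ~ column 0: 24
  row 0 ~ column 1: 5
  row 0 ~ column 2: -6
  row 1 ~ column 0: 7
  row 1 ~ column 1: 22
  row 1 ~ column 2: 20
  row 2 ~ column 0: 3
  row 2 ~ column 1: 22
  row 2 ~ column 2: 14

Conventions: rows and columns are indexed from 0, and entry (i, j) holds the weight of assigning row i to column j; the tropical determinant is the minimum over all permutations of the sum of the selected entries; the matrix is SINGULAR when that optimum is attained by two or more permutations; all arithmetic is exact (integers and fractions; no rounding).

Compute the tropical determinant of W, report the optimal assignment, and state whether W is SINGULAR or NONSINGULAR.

σ = (0, 1, 2): 24 + 22 + 14 = 60
σ = (0, 2, 1): 24 + 20 + 22 = 66
σ = (1, 0, 2): 5 + 7 + 14 = 26
σ = (1, 2, 0): 5 + 20 + 3 = 28
σ = (2, 0, 1): (-6) + 7 + 22 = 23
σ = (2, 1, 0): (-6) + 22 + 3 = 19
Optimal value attained by: σ = (2, 1, 0).
Answer: det⊕(W) = 19; verdict: NONSINGULAR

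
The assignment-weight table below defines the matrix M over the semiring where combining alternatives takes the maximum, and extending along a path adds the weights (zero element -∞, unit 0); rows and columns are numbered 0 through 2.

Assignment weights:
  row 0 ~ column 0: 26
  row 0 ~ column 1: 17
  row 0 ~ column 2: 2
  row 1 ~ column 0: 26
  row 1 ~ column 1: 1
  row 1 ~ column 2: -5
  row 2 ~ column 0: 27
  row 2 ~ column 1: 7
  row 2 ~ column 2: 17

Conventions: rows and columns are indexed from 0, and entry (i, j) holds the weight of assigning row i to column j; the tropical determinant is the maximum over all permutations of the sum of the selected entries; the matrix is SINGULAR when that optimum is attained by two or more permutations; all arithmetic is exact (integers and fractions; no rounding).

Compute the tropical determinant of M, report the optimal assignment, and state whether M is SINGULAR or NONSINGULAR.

σ = (0, 1, 2): 26 + 1 + 17 = 44
σ = (0, 2, 1): 26 + (-5) + 7 = 28
σ = (1, 0, 2): 17 + 26 + 17 = 60
σ = (1, 2, 0): 17 + (-5) + 27 = 39
σ = (2, 0, 1): 2 + 26 + 7 = 35
σ = (2, 1, 0): 2 + 1 + 27 = 30
Optimal value attained by: σ = (1, 0, 2).
Answer: det⊕(M) = 60; verdict: NONSINGULAR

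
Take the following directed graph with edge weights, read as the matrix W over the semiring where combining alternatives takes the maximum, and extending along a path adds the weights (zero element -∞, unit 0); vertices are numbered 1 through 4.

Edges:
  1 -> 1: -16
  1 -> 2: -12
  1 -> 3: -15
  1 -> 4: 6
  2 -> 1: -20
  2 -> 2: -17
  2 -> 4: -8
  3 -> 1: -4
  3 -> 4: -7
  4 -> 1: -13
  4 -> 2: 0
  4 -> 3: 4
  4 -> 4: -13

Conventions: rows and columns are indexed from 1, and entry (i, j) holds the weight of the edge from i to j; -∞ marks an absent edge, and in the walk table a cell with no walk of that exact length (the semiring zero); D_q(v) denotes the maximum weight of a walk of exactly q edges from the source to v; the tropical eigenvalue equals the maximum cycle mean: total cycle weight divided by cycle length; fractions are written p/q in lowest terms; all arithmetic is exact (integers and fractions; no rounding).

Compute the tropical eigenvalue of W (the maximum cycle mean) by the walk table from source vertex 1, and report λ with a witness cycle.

q=0: [0, -∞, -∞, -∞]
q=1: [-16, -12, -15, 6]
q=2: [-7, 6, 10, -7]
q=3: [6, -7, -3, 3]
q=4: [-7, 3, 7, 12]
Optimal cycle mean attained by: cycle 1->4->3->1, total 6 + 4 + (-4), length 3.
Answer: λ = 2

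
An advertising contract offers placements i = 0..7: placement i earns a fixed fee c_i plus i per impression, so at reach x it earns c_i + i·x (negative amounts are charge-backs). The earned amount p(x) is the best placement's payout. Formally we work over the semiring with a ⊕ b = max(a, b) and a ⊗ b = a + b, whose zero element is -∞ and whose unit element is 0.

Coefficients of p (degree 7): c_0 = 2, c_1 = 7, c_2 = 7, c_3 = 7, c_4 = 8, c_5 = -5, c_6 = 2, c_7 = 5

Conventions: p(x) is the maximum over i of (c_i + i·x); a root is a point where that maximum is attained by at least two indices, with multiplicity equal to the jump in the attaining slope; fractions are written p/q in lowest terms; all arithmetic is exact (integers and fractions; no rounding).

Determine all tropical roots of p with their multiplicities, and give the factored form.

hull edge (i=0, c=2) to (i=1, c=7): slope 5, span 1
hull edge (i=1, c=7) to (i=4, c=8): slope 1/3, span 3
hull edge (i=4, c=8) to (i=7, c=5): slope -1, span 3
Factored form: p(x) = 5 ⊗ (x ⊕ (-5)) ⊗ (x ⊕ (-1/3)) ⊗ (x ⊕ (-1/3)) ⊗ (x ⊕ (-1/3)) ⊗ (x ⊕ 1) ⊗ (x ⊕ 1) ⊗ (x ⊕ 1)
Answer: roots = -5 (mult 1), -1/3 (mult 3), 1 (mult 3)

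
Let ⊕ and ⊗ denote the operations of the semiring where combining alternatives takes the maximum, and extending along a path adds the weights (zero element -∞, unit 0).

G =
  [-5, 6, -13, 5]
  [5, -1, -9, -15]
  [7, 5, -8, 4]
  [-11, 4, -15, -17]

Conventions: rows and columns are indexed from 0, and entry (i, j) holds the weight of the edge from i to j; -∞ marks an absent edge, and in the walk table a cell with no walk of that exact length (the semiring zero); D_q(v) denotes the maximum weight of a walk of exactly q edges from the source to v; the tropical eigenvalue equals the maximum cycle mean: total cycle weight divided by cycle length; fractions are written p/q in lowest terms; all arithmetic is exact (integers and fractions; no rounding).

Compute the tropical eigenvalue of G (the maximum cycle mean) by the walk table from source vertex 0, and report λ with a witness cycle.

q=0: [0, -∞, -∞, -∞]
q=1: [-5, 6, -13, 5]
q=2: [11, 9, -3, 0]
q=3: [14, 17, 0, 16]
q=4: [22, 20, 8, 19]
Optimal cycle mean attained by: cycle 0->1->0, total 6 + 5, length 2.
Answer: λ = 11/2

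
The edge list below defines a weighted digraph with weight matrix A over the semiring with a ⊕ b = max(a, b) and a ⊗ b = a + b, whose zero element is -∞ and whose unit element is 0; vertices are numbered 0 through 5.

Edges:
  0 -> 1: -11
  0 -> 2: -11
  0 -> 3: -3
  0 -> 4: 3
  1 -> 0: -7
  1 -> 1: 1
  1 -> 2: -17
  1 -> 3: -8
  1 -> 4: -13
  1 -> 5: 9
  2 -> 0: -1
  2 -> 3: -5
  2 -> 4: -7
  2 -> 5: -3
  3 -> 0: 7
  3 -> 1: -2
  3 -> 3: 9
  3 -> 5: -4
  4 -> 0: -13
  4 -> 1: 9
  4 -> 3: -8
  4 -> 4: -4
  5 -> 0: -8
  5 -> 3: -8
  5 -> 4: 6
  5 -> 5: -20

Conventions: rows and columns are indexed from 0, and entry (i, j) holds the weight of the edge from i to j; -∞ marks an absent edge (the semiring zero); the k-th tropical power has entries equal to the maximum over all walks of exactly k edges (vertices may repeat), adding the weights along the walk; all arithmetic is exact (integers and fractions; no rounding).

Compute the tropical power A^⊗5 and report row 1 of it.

A^⊗2:
  [4, 12, -28, 6, -1, -2]
  [1, 2, -16, 1, 15, 10]
  [2, 2, -12, 4, 3, -9]
  [16, 7, -4, 18, 10, 7]
  [2, 10, -8, 1, -4, 18]
  [-1, 15, -19, 1, 2, -12]
A^⊗3:
  [13, 13, -5, 15, 7, 21]
  [8, 24, -10, 10, 16, 11]
  [11, 12, -9, 13, 5, 11]
  [25, 19, 5, 27, 19, 16]
  [10, 11, -7, 10, 24, 19]
  [8, 16, -2, 10, 2, 24]
A^⊗4:
  [22, 16, 2, 24, 27, 22]
  [17, 25, 7, 19, 17, 33]
  [20, 14, 0, 22, 17, 21]
  [34, 28, 14, 36, 28, 28]
  [17, 33, -1, 19, 25, 20]
  [17, 17, -1, 19, 30, 25]
A^⊗5:
  [31, 36, 11, 33, 28, 25]
  [26, 26, 8, 28, 39, 34]
  [29, 26, 9, 31, 27, 23]
  [43, 37, 23, 45, 37, 37]
  [26, 34, 16, 28, 26, 42]
  [26, 39, 6, 28, 31, 26]
Answer: row 1 of A^⊗5 = [26, 26, 8, 28, 39, 34]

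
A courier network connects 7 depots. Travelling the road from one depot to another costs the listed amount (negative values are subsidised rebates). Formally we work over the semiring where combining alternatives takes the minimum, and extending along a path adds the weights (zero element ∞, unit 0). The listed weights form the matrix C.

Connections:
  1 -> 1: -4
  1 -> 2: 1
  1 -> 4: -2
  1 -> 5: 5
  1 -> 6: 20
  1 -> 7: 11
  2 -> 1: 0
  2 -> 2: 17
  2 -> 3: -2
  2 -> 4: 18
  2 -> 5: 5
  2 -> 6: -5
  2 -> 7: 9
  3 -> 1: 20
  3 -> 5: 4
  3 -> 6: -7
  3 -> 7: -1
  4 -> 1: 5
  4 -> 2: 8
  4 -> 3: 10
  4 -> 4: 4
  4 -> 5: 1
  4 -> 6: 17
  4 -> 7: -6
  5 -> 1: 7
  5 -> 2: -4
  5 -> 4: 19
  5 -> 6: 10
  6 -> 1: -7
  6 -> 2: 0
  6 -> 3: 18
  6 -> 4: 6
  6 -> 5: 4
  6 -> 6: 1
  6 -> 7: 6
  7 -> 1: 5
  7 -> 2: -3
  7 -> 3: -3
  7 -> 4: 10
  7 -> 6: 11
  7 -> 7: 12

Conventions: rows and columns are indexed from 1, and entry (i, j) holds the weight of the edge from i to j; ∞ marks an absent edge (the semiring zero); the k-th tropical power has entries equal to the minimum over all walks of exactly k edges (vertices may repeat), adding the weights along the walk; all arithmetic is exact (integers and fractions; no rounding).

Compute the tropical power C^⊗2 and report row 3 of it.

C^⊗2:
  [-8, -3, -1, -6, -1, -4, -8]
  [-12, -5, 6, -2, -1, -9, -3]
  [-14, -7, -4, -1, -3, -6, -1]
  [-1, -9, -9, 3, 5, 3, -2]
  [-4, 8, -6, 5, 1, -9, 5]
  [-11, -6, -2, -9, -2, -5, 0]
  [-3, 6, -5, 3, 1, -10, -4]
Answer: row 3 of C^⊗2 = [-14, -7, -4, -1, -3, -6, -1]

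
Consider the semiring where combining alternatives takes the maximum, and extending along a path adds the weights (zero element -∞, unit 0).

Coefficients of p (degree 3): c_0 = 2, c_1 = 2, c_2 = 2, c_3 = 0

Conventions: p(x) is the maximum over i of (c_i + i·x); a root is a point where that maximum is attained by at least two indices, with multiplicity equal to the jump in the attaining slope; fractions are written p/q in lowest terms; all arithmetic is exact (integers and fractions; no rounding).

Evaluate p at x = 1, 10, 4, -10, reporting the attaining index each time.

p(1) = max(2+0·1=2, 2+1·1=3, 2+2·1=4, 0+3·1=3) = 4 (attained by i=2)
p(10) = max(2+0·10=2, 2+1·10=12, 2+2·10=22, 0+3·10=30) = 30 (attained by i=3)
p(4) = max(2+0·4=2, 2+1·4=6, 2+2·4=10, 0+3·4=12) = 12 (attained by i=3)
p(-10) = max(2+0·(-10)=2, 2+1·(-10)=-8, 2+2·(-10)=-18, 0+3·(-10)=-30) = 2 (attained by i=0)
Answer: p(1) = 4; p(10) = 30; p(4) = 12; p(-10) = 2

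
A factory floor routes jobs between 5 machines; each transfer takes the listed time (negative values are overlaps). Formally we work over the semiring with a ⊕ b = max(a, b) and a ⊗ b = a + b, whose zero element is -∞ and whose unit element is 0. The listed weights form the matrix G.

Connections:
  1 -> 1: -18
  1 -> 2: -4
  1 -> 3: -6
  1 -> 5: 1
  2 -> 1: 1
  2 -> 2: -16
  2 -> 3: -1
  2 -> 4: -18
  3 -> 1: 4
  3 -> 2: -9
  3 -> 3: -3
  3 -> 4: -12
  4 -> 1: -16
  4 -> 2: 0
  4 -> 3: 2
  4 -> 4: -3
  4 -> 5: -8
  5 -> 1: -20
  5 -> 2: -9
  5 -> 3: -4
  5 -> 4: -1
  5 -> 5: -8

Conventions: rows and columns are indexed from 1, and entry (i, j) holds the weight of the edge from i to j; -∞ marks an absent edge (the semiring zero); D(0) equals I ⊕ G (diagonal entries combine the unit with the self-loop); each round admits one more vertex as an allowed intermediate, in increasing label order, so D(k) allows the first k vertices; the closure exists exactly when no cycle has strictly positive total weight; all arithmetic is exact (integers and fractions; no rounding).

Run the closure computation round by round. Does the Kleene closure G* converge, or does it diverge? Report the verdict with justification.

D(0):
  [0, -4, -6, -∞, 1]
  [1, 0, -1, -18, -∞]
  [4, -9, 0, -12, -∞]
  [-16, 0, 2, 0, -8]
  [-20, -9, -4, -1, 0]
D(1):
  [0, -4, -6, -∞, 1]
  [1, 0, -1, -18, 2]
  [4, 0, 0, -12, 5]
  [-16, 0, 2, 0, -8]
  [-20, -9, -4, -1, 0]
D(2):
  [0, -4, -5, -22, 1]
  [1, 0, -1, -18, 2]
  [4, 0, 0, -12, 5]
  [1, 0, 2, 0, 2]
  [-8, -9, -4, -1, 0]
Detection: at round 3, diagonal entry (5, 5) turns strictly positive.
Key observation: the cycle 5->3->1->5 has total weight (-4) + 4 + 1, which is strictly positive.
Answer: DIVERGES — positive cycle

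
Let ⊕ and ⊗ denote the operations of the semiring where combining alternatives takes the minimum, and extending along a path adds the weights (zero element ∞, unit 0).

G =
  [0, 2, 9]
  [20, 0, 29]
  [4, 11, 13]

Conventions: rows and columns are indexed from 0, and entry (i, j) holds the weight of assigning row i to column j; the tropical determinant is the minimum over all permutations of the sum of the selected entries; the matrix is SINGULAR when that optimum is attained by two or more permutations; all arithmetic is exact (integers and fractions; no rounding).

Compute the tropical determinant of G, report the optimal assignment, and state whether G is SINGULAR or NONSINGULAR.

σ = (0, 1, 2): 0 + 0 + 13 = 13
σ = (0, 2, 1): 0 + 29 + 11 = 40
σ = (1, 0, 2): 2 + 20 + 13 = 35
σ = (1, 2, 0): 2 + 29 + 4 = 35
σ = (2, 0, 1): 9 + 20 + 11 = 40
σ = (2, 1, 0): 9 + 0 + 4 = 13
Optimal value attained by: σ = (0, 1, 2).
Answer: det⊕(G) = 13; verdict: SINGULAR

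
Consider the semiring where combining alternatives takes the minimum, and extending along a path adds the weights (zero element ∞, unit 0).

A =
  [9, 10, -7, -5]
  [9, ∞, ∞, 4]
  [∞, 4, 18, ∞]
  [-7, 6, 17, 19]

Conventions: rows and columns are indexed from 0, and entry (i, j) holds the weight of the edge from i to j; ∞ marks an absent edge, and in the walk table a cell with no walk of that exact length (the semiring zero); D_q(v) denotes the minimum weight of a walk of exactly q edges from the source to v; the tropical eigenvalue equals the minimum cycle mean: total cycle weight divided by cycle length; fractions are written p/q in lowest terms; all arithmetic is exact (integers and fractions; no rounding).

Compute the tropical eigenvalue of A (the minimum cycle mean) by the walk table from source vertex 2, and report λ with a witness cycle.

q=0: [∞, ∞, 0, ∞]
q=1: [∞, 4, 18, ∞]
q=2: [13, 22, 36, 8]
q=3: [1, 14, 6, 8]
q=4: [1, 10, -6, -4]
Optimal cycle mean attained by: cycle 0->3->0, total (-5) + (-7), length 2.
Answer: λ = -6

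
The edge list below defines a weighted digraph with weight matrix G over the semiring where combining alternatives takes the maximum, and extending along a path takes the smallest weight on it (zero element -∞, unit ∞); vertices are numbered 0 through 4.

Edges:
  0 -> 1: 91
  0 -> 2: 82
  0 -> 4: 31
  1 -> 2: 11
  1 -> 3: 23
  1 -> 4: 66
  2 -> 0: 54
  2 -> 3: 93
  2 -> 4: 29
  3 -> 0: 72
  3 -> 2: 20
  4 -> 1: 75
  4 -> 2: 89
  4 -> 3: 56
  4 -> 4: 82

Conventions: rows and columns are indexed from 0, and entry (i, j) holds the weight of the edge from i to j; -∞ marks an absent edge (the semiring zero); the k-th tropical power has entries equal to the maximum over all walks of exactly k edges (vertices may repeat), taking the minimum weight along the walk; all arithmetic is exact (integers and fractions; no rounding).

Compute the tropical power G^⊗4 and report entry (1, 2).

G^⊗2:
  [54, 31, 31, 82, 66]
  [23, 66, 66, 56, 66]
  [72, 54, 54, 29, 31]
  [20, 72, 72, 20, 31]
  [56, 75, 82, 89, 82]
G^⊗3:
  [72, 66, 66, 56, 66]
  [56, 66, 66, 66, 66]
  [54, 72, 72, 54, 54]
  [54, 31, 31, 72, 66]
  [72, 75, 82, 82, 82]
G^⊗4:
  [56, 72, 72, 66, 66]
  [66, 66, 66, 66, 66]
  [54, 54, 54, 72, 66]
  [72, 66, 66, 56, 66]
  [72, 75, 82, 82, 82]
Key observation: the optimum is the walk 1->4->4->4->2, with weight 66 min 82 min 82 min 89 = 66.
Optimal value attained by: walk 1->4->4->4->2.
Answer: (G^⊗4)[1][2] = 66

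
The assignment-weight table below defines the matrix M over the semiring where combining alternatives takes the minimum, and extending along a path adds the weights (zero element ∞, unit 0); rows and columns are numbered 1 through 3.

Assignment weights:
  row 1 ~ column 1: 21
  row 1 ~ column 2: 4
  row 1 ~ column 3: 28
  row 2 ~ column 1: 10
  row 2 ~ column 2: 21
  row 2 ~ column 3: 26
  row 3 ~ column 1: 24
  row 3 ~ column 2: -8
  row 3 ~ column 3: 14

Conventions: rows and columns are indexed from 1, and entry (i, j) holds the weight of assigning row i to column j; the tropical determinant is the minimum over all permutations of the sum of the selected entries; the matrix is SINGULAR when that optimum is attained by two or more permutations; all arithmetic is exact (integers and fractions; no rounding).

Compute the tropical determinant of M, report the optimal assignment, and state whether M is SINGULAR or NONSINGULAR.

σ = (1, 2, 3): 21 + 21 + 14 = 56
σ = (1, 3, 2): 21 + 26 + (-8) = 39
σ = (2, 1, 3): 4 + 10 + 14 = 28
σ = (2, 3, 1): 4 + 26 + 24 = 54
σ = (3, 1, 2): 28 + 10 + (-8) = 30
σ = (3, 2, 1): 28 + 21 + 24 = 73
Optimal value attained by: σ = (2, 1, 3).
Answer: det⊕(M) = 28; verdict: NONSINGULAR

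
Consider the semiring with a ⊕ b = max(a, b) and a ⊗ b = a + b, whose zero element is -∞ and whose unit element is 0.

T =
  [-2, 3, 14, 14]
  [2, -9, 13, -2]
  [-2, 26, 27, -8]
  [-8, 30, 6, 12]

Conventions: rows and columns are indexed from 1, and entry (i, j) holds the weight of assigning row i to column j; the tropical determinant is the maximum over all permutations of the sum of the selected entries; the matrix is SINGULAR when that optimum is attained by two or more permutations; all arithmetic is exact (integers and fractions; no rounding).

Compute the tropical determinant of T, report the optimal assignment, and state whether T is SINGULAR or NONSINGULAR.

σ = (1, 2, 3, 4): (-2) + (-9) + 27 + 12 = 28
σ = (1, 2, 4, 3): (-2) + (-9) + (-8) + 6 = -13
σ = (1, 3, 2, 4): (-2) + 13 + 26 + 12 = 49
σ = (1, 3, 4, 2): (-2) + 13 + (-8) + 30 = 33
σ = (1, 4, 2, 3): (-2) + (-2) + 26 + 6 = 28
σ = (1, 4, 3, 2): (-2) + (-2) + 27 + 30 = 53
σ = (2, 1, 3, 4): 3 + 2 + 27 + 12 = 44
σ = (2, 1, 4, 3): 3 + 2 + (-8) + 6 = 3
σ = (2, 3, 1, 4): 3 + 13 + (-2) + 12 = 26
σ = (2, 3, 4, 1): 3 + 13 + (-8) + (-8) = 0
σ = (2, 4, 1, 3): 3 + (-2) + (-2) + 6 = 5
σ = (2, 4, 3, 1): 3 + (-2) + 27 + (-8) = 20
σ = (3, 1, 2, 4): 14 + 2 + 26 + 12 = 54
σ = (3, 1, 4, 2): 14 + 2 + (-8) + 30 = 38
σ = (3, 2, 1, 4): 14 + (-9) + (-2) + 12 = 15
σ = (3, 2, 4, 1): 14 + (-9) + (-8) + (-8) = -11
σ = (3, 4, 1, 2): 14 + (-2) + (-2) + 30 = 40
σ = (3, 4, 2, 1): 14 + (-2) + 26 + (-8) = 30
σ = (4, 1, 2, 3): 14 + 2 + 26 + 6 = 48
σ = (4, 1, 3, 2): 14 + 2 + 27 + 30 = 73
σ = (4, 2, 1, 3): 14 + (-9) + (-2) + 6 = 9
σ = (4, 2, 3, 1): 14 + (-9) + 27 + (-8) = 24
σ = (4, 3, 1, 2): 14 + 13 + (-2) + 30 = 55
σ = (4, 3, 2, 1): 14 + 13 + 26 + (-8) = 45
Optimal value attained by: σ = (4, 1, 3, 2).
Answer: det⊕(T) = 73; verdict: NONSINGULAR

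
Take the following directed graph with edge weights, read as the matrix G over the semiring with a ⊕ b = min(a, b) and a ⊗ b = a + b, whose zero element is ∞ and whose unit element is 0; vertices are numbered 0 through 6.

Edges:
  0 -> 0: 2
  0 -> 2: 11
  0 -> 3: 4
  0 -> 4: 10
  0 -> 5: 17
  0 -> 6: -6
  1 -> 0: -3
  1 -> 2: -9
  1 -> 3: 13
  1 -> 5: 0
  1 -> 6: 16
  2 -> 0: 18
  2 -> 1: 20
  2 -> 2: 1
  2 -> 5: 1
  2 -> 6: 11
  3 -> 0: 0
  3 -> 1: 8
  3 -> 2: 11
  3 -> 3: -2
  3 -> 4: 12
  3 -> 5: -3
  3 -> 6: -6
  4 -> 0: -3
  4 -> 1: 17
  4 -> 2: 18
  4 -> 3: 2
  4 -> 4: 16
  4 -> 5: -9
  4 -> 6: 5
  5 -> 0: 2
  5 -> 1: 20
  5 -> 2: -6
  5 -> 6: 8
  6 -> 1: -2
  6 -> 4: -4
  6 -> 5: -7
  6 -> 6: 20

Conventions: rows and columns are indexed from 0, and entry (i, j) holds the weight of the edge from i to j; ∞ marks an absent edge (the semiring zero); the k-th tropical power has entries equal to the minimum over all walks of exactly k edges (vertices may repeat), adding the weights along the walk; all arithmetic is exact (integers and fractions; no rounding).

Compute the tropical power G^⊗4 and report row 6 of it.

G^⊗2:
  [4, -8, 11, 2, -10, -13, -4]
  [-1, 11, -8, 1, 7, -8, -9]
  [3, 9, -5, 22, 7, 2, 9]
  [-2, -8, -9, -4, -10, -13, -8]
  [-7, 3, -15, 0, 1, -2, -9]
  [4, 6, -5, 6, 4, -5, -4]
  [-7, 13, -13, -2, 12, -13, 1]
G^⊗3:
  [-13, -6, -19, -8, -8, -19, -5]
  [-6, -11, -14, -1, -13, -16, -7]
  [4, 7, -4, 7, 5, -4, -3]
  [-13, -10, -19, -8, -12, -19, -10]
  [-5, -11, -14, -3, -13, -16, -13]
  [-3, -6, -11, 4, -8, -11, -2]
  [-11, -1, -19, -4, -3, -12, -13]
G^⊗4:
  [-17, -7, -25, -10, -9, -18, -19]
  [-16, -9, -22, -11, -11, -22, -12]
  [-2, -5, -10, 5, -7, -10, -2]
  [-17, -12, -25, -10, -14, -21, -19]
  [-16, -15, -22, -11, -17, -22, -11]
  [-11, -4, -17, -6, -6, -17, -9]
  [-10, -15, -18, -7, -17, -20, -17]
Answer: row 6 of G^⊗4 = [-10, -15, -18, -7, -17, -20, -17]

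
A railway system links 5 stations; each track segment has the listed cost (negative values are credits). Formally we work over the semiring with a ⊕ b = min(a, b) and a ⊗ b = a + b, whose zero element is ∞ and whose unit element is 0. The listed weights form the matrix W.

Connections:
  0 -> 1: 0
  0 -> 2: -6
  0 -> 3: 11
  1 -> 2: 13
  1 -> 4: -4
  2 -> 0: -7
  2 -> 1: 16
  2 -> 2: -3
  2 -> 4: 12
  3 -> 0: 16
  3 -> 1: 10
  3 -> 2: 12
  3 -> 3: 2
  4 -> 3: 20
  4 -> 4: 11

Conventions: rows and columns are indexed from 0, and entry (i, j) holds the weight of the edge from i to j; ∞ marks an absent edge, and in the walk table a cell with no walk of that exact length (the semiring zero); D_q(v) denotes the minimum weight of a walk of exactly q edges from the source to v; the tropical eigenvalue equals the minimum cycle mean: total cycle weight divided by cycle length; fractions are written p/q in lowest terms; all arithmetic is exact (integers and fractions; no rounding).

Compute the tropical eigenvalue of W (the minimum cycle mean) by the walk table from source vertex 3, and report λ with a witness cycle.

q=0: [∞, ∞, ∞, 0, ∞]
q=1: [16, 10, 12, 2, ∞]
q=2: [5, 12, 9, 4, 6]
q=3: [2, 5, -1, 6, 8]
q=4: [-8, 2, -4, 8, 1]
q=5: [-11, -8, -14, 3, -2]
Optimal cycle mean attained by: cycle 0->2->0, total (-6) + (-7), length 2.
Answer: λ = -13/2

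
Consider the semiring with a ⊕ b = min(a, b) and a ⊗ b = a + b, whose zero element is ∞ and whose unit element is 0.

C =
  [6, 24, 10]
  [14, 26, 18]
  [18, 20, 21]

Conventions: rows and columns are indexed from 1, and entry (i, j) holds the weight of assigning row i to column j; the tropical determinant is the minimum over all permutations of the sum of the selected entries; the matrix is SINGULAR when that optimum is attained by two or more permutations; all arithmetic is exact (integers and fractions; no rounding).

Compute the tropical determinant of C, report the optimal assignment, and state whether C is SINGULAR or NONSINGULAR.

σ = (1, 2, 3): 6 + 26 + 21 = 53
σ = (1, 3, 2): 6 + 18 + 20 = 44
σ = (2, 1, 3): 24 + 14 + 21 = 59
σ = (2, 3, 1): 24 + 18 + 18 = 60
σ = (3, 1, 2): 10 + 14 + 20 = 44
σ = (3, 2, 1): 10 + 26 + 18 = 54
Optimal value attained by: σ = (1, 3, 2).
Answer: det⊕(C) = 44; verdict: SINGULAR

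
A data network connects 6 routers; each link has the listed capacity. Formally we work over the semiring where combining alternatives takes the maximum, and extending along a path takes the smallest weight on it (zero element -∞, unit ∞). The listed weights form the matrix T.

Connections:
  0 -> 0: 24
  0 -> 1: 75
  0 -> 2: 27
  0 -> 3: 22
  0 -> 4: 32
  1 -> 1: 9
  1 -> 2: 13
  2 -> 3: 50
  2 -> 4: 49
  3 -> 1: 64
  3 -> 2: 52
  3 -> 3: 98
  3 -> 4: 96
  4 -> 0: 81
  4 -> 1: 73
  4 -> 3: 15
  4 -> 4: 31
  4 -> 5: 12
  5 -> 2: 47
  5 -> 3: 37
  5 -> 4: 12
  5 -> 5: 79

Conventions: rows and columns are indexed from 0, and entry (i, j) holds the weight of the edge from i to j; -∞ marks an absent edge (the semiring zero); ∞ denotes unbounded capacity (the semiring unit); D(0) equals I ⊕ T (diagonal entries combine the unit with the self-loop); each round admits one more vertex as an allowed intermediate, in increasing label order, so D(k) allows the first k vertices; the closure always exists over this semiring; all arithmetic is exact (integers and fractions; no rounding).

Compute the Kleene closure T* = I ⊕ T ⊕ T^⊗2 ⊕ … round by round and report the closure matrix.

D(0):
  [∞, 75, 27, 22, 32, -∞]
  [-∞, ∞, 13, -∞, -∞, -∞]
  [-∞, -∞, ∞, 50, 49, -∞]
  [-∞, 64, 52, ∞, 96, -∞]
  [81, 73, -∞, 15, ∞, 12]
  [-∞, -∞, 47, 37, 12, ∞]
D(1):
  [∞, 75, 27, 22, 32, -∞]
  [-∞, ∞, 13, -∞, -∞, -∞]
  [-∞, -∞, ∞, 50, 49, -∞]
  [-∞, 64, 52, ∞, 96, -∞]
  [81, 75, 27, 22, ∞, 12]
  [-∞, -∞, 47, 37, 12, ∞]
D(2):
  [∞, 75, 27, 22, 32, -∞]
  [-∞, ∞, 13, -∞, -∞, -∞]
  [-∞, -∞, ∞, 50, 49, -∞]
  [-∞, 64, 52, ∞, 96, -∞]
  [81, 75, 27, 22, ∞, 12]
  [-∞, -∞, 47, 37, 12, ∞]
D(3):
  [∞, 75, 27, 27, 32, -∞]
  [-∞, ∞, 13, 13, 13, -∞]
  [-∞, -∞, ∞, 50, 49, -∞]
  [-∞, 64, 52, ∞, 96, -∞]
  [81, 75, 27, 27, ∞, 12]
  [-∞, -∞, 47, 47, 47, ∞]
D(4):
  [∞, 75, 27, 27, 32, -∞]
  [-∞, ∞, 13, 13, 13, -∞]
  [-∞, 50, ∞, 50, 50, -∞]
  [-∞, 64, 52, ∞, 96, -∞]
  [81, 75, 27, 27, ∞, 12]
  [-∞, 47, 47, 47, 47, ∞]
D(5):
  [∞, 75, 27, 27, 32, 12]
  [13, ∞, 13, 13, 13, 12]
  [50, 50, ∞, 50, 50, 12]
  [81, 75, 52, ∞, 96, 12]
  [81, 75, 27, 27, ∞, 12]
  [47, 47, 47, 47, 47, ∞]
D(6):
  [∞, 75, 27, 27, 32, 12]
  [13, ∞, 13, 13, 13, 12]
  [50, 50, ∞, 50, 50, 12]
  [81, 75, 52, ∞, 96, 12]
  [81, 75, 27, 27, ∞, 12]
  [47, 47, 47, 47, 47, ∞]
Answer: T* = [[∞, 75, 27, 27, 32, 12], [13, ∞, 13, 13, 13, 12], [50, 50, ∞, 50, 50, 12], [81, 75, 52, ∞, 96, 12], [81, 75, 27, 27, ∞, 12], [47, 47, 47, 47, 47, ∞]]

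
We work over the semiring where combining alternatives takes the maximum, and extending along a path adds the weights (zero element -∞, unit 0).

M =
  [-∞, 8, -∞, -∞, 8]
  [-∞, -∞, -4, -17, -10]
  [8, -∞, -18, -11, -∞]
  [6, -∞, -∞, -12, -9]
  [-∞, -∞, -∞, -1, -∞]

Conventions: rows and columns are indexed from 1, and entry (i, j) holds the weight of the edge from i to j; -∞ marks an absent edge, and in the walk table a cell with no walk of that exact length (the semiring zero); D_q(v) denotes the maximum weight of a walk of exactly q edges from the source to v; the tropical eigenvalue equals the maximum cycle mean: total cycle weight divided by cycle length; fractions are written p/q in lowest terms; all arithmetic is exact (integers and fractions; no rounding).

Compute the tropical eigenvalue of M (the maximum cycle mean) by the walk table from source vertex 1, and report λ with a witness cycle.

q=0: [0, -∞, -∞, -∞, -∞]
q=1: [-∞, 8, -∞, -∞, 8]
q=2: [-∞, -∞, 4, 7, -2]
q=3: [13, -∞, -14, -3, -2]
q=4: [3, 21, -32, -3, 21]
q=5: [3, 11, 17, 20, 11]
Optimal cycle mean attained by: cycle 1->5->4->1, total 8 + (-1) + 6, length 3.
Answer: λ = 13/3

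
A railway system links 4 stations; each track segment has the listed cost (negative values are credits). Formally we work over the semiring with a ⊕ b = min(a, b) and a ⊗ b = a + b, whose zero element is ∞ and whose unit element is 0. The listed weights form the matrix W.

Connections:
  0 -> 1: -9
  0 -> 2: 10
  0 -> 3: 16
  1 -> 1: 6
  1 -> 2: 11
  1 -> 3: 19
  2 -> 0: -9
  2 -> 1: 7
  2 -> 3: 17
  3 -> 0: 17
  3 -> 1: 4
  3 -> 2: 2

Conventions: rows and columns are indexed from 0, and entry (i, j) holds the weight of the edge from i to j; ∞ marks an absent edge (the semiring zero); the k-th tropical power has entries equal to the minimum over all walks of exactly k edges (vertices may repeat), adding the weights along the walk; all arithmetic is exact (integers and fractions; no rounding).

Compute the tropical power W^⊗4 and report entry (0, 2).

W^⊗2:
  [1, -3, 2, 10]
  [2, 12, 17, 25]
  [34, -18, 1, 7]
  [-7, 8, 15, 19]
W^⊗3:
  [-7, -8, 8, 16]
  [8, -7, 12, 18]
  [-8, -12, -7, 1]
  [6, -16, 3, 9]
W^⊗4:
  [-1, -16, 3, 9]
  [3, -1, 4, 12]
  [-16, -17, -1, 7]
  [-6, -10, -5, 3]
Key observation: the optimum is the walk 0->1->2->0->2, with weight (-9) + 11 + (-9) + 10 = 3.
Optimal value attained by: walk 0->1->2->0->2.
Answer: (W^⊗4)[0][2] = 3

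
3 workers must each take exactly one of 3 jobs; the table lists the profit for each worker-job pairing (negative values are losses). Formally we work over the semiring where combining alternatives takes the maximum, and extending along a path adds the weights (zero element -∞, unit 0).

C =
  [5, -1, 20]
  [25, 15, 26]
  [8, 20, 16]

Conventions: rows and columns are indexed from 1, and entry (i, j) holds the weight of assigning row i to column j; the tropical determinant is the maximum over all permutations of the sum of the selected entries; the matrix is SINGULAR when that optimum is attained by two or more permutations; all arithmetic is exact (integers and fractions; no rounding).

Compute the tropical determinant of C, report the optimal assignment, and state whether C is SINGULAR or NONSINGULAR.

σ = (1, 2, 3): 5 + 15 + 16 = 36
σ = (1, 3, 2): 5 + 26 + 20 = 51
σ = (2, 1, 3): (-1) + 25 + 16 = 40
σ = (2, 3, 1): (-1) + 26 + 8 = 33
σ = (3, 1, 2): 20 + 25 + 20 = 65
σ = (3, 2, 1): 20 + 15 + 8 = 43
Optimal value attained by: σ = (3, 1, 2).
Answer: det⊕(C) = 65; verdict: NONSINGULAR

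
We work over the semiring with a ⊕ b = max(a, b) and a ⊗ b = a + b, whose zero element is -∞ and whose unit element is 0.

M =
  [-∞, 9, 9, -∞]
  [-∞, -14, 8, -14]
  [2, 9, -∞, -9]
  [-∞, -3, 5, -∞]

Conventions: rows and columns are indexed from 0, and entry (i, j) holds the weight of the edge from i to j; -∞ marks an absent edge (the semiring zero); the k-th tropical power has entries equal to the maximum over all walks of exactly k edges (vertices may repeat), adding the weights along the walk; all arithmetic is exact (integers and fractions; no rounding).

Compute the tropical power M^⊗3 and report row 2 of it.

M^⊗2:
  [11, 18, 17, 0]
  [10, 17, -6, -1]
  [-∞, 11, 17, -5]
  [7, 14, 5, -4]
M^⊗3:
  [19, 26, 26, 8]
  [-4, 19, 25, 3]
  [19, 26, 19, 8]
  [7, 16, 22, 0]
Answer: row 2 of M^⊗3 = [19, 26, 19, 8]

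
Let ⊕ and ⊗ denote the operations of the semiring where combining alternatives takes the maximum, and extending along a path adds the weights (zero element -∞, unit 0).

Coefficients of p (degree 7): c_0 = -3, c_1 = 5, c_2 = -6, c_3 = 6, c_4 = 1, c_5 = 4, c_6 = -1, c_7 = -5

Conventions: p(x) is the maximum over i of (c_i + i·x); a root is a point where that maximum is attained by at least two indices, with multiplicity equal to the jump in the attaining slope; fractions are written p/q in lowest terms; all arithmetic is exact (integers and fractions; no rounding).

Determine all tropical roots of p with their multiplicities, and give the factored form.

hull edge (i=0, c=-3) to (i=1, c=5): slope 8, span 1
hull edge (i=1, c=5) to (i=3, c=6): slope 1/2, span 2
hull edge (i=3, c=6) to (i=5, c=4): slope -1, span 2
hull edge (i=5, c=4) to (i=7, c=-5): slope -9/2, span 2
Factored form: p(x) = -5 ⊗ (x ⊕ (-8)) ⊗ (x ⊕ (-1/2)) ⊗ (x ⊕ (-1/2)) ⊗ (x ⊕ 1) ⊗ (x ⊕ 1) ⊗ (x ⊕ 9/2) ⊗ (x ⊕ 9/2)
Answer: roots = -8 (mult 1), -1/2 (mult 2), 1 (mult 2), 9/2 (mult 2)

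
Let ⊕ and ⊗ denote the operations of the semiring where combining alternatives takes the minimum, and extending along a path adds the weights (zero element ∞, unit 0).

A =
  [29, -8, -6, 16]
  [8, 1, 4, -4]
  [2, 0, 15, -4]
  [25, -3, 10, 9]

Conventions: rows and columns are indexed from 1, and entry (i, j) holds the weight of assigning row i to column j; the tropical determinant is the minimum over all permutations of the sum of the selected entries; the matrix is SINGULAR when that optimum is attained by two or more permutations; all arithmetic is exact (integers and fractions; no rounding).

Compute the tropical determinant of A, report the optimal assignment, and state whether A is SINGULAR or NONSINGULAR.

σ = (1, 2, 3, 4): 29 + 1 + 15 + 9 = 54
σ = (1, 2, 4, 3): 29 + 1 + (-4) + 10 = 36
σ = (1, 3, 2, 4): 29 + 4 + 0 + 9 = 42
σ = (1, 3, 4, 2): 29 + 4 + (-4) + (-3) = 26
σ = (1, 4, 2, 3): 29 + (-4) + 0 + 10 = 35
σ = (1, 4, 3, 2): 29 + (-4) + 15 + (-3) = 37
σ = (2, 1, 3, 4): (-8) + 8 + 15 + 9 = 24
σ = (2, 1, 4, 3): (-8) + 8 + (-4) + 10 = 6
σ = (2, 3, 1, 4): (-8) + 4 + 2 + 9 = 7
σ = (2, 3, 4, 1): (-8) + 4 + (-4) + 25 = 17
σ = (2, 4, 1, 3): (-8) + (-4) + 2 + 10 = 0
σ = (2, 4, 3, 1): (-8) + (-4) + 15 + 25 = 28
σ = (3, 1, 2, 4): (-6) + 8 + 0 + 9 = 11
σ = (3, 1, 4, 2): (-6) + 8 + (-4) + (-3) = -5
σ = (3, 2, 1, 4): (-6) + 1 + 2 + 9 = 6
σ = (3, 2, 4, 1): (-6) + 1 + (-4) + 25 = 16
σ = (3, 4, 1, 2): (-6) + (-4) + 2 + (-3) = -11
σ = (3, 4, 2, 1): (-6) + (-4) + 0 + 25 = 15
σ = (4, 1, 2, 3): 16 + 8 + 0 + 10 = 34
σ = (4, 1, 3, 2): 16 + 8 + 15 + (-3) = 36
σ = (4, 2, 1, 3): 16 + 1 + 2 + 10 = 29
σ = (4, 2, 3, 1): 16 + 1 + 15 + 25 = 57
σ = (4, 3, 1, 2): 16 + 4 + 2 + (-3) = 19
σ = (4, 3, 2, 1): 16 + 4 + 0 + 25 = 45
Optimal value attained by: σ = (3, 4, 1, 2).
Answer: det⊕(A) = -11; verdict: NONSINGULAR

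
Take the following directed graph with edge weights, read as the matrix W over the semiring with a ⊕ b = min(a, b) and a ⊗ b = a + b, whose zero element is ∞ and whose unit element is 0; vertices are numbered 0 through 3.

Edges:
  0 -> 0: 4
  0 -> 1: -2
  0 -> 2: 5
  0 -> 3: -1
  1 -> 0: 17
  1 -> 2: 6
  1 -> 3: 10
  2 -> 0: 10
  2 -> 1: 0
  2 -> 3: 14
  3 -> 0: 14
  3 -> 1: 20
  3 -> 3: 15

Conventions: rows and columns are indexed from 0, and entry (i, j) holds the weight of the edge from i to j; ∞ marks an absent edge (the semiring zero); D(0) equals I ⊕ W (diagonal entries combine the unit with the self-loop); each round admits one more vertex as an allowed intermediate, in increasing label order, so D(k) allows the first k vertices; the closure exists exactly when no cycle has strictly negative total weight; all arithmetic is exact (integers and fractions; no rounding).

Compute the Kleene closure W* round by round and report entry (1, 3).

D(0):
  [0, -2, 5, -1]
  [17, 0, 6, 10]
  [10, 0, 0, 14]
  [14, 20, ∞, 0]
D(1):
  [0, -2, 5, -1]
  [17, 0, 6, 10]
  [10, 0, 0, 9]
  [14, 12, 19, 0]
D(2):
  [0, -2, 4, -1]
  [17, 0, 6, 10]
  [10, 0, 0, 9]
  [14, 12, 18, 0]
D(3):
  [0, -2, 4, -1]
  [16, 0, 6, 10]
  [10, 0, 0, 9]
  [14, 12, 18, 0]
D(4):
  [0, -2, 4, -1]
  [16, 0, 6, 10]
  [10, 0, 0, 9]
  [14, 12, 18, 0]
Answer: W*[1][3] = 10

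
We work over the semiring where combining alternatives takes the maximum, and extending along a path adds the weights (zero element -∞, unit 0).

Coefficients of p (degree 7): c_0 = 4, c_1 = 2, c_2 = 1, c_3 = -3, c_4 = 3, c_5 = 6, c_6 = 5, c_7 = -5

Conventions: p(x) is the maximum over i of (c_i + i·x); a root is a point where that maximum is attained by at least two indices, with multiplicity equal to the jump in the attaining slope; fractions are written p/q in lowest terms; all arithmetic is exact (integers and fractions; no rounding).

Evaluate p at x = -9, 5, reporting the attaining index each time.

p(-9) = max(4+0·(-9)=4, 2+1·(-9)=-7, 1+2·(-9)=-17, -3+3·(-9)=-30, 3+4·(-9)=-33, 6+5·(-9)=-39, 5+6·(-9)=-49, -5+7·(-9)=-68) = 4 (attained by i=0)
p(5) = max(4+0·5=4, 2+1·5=7, 1+2·5=11, -3+3·5=12, 3+4·5=23, 6+5·5=31, 5+6·5=35, -5+7·5=30) = 35 (attained by i=6)
Answer: p(-9) = 4; p(5) = 35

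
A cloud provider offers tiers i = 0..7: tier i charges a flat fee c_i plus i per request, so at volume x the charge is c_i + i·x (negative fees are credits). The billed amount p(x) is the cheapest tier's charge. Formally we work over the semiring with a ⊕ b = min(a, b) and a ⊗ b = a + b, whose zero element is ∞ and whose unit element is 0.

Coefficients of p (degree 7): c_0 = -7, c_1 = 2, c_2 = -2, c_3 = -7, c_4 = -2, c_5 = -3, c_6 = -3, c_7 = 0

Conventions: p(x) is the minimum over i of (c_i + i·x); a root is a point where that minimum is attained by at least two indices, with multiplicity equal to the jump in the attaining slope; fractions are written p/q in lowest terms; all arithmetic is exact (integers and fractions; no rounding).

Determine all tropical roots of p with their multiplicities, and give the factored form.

hull edge (i=0, c=-7) to (i=3, c=-7): slope 0, span 3
hull edge (i=3, c=-7) to (i=6, c=-3): slope 4/3, span 3
hull edge (i=6, c=-3) to (i=7, c=0): slope 3, span 1
Factored form: p(x) = 0 ⊗ (x ⊕ (-3)) ⊗ (x ⊕ (-4/3)) ⊗ (x ⊕ (-4/3)) ⊗ (x ⊕ (-4/3)) ⊗ (x ⊕ 0) ⊗ (x ⊕ 0) ⊗ (x ⊕ 0)
Answer: roots = -3 (mult 1), -4/3 (mult 3), 0 (mult 3)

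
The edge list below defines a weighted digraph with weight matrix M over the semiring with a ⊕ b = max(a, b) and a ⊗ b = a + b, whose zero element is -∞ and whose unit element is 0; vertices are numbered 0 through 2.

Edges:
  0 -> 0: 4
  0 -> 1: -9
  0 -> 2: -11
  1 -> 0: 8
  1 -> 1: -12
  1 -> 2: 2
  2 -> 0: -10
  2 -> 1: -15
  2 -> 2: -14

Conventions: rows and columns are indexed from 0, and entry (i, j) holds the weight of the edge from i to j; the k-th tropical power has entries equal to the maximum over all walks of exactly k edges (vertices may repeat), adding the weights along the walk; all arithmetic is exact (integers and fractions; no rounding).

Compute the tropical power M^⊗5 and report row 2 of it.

M^⊗2:
  [8, -5, -7]
  [12, -1, -3]
  [-6, -19, -13]
M^⊗3:
  [12, -1, -3]
  [16, 3, 1]
  [-2, -15, -17]
M^⊗4:
  [16, 3, 1]
  [20, 7, 5]
  [2, -11, -13]
M^⊗5:
  [20, 7, 5]
  [24, 11, 9]
  [6, -7, -9]
Answer: row 2 of M^⊗5 = [6, -7, -9]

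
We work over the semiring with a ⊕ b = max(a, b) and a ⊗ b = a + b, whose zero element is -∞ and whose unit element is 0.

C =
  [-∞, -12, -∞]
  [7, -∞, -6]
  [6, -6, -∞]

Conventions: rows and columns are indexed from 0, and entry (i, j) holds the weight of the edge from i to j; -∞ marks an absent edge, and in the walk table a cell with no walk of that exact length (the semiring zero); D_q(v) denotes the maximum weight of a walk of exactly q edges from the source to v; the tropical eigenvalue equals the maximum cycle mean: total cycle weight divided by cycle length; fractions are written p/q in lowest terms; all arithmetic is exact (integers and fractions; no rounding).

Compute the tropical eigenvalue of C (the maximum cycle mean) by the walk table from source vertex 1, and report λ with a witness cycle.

q=0: [-∞, 0, -∞]
q=1: [7, -∞, -6]
q=2: [0, -5, -∞]
q=3: [2, -12, -11]
Optimal cycle mean attained by: cycle 0->1->0, total (-12) + 7, length 2.
Answer: λ = -5/2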